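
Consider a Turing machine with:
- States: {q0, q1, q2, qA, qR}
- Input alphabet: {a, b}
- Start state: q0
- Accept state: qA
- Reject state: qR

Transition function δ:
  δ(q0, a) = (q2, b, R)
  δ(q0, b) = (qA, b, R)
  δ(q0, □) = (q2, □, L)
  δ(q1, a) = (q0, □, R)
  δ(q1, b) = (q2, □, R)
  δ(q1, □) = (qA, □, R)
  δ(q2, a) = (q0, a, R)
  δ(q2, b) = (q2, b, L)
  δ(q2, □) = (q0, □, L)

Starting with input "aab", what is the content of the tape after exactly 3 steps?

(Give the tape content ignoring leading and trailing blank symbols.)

Execution trace:
Initial: [q0]aab
Step 1: δ(q0, a) = (q2, b, R) → b[q2]ab
Step 2: δ(q2, a) = (q0, a, R) → ba[q0]b
Step 3: δ(q0, b) = (qA, b, R) → bab[qA]□

The machine reaches the accept state qA and halts.

After 3 steps, the tape (ignoring leading/trailing blanks) is: bab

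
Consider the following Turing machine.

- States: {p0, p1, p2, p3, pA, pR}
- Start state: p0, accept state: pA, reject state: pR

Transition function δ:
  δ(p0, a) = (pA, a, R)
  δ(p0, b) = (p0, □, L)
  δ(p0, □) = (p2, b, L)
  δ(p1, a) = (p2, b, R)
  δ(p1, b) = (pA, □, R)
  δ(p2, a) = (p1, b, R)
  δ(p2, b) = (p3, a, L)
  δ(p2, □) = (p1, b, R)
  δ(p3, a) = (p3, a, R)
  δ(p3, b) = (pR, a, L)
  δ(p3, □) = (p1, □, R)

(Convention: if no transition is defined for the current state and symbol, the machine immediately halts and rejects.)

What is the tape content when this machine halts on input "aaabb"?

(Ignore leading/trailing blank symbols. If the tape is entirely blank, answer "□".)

Execution trace:
Initial: [p0]aaabb
Step 1: δ(p0, a) = (pA, a, R) → a[pA]aabb

The machine reaches the accept state pA and halts.

Final tape (ignoring leading/trailing blanks): aaabb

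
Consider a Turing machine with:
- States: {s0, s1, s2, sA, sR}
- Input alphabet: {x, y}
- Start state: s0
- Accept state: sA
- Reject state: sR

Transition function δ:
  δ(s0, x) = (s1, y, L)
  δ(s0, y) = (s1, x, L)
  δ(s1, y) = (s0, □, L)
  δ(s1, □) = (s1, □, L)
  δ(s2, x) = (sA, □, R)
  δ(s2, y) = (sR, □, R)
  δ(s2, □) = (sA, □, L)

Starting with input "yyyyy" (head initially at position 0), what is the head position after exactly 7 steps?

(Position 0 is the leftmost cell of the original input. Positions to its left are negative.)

Execution trace (head position shown):
Step 0: [s0]yyyyy  (head at position 0)
Step 1: move left → [s1]□xyyyy  (head at position -1)
Step 2: move left → [s1]□□xyyyy  (head at position -2)
Step 3: move left → [s1]□□□xyyyy  (head at position -3)
Step 4: move left → [s1]□□□□xyyyy  (head at position -4)
Step 5: move left → [s1]□□□□□xyyyy  (head at position -5)
Step 6: move left → [s1]□□□□□□xyyyy  (head at position -6)
Step 7: move left → [s1]□□□□□□□xyyyy  (head at position -7)

After 7 steps, the head is at position -7.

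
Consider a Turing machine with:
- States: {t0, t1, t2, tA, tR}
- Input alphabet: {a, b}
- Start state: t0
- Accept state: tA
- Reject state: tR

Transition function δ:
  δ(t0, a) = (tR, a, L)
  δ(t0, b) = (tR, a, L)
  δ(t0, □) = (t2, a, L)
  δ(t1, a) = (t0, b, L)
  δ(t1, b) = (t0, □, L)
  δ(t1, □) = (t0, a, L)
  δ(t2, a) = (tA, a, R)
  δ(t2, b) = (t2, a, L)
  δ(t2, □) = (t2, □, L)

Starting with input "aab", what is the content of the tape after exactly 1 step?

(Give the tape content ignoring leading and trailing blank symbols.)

Execution trace:
Initial: [t0]aab
Step 1: δ(t0, a) = (tR, a, L) → [tR]□aab

The machine reaches the reject state tR and halts.

After 1 step, the tape (ignoring leading/trailing blanks) is: aab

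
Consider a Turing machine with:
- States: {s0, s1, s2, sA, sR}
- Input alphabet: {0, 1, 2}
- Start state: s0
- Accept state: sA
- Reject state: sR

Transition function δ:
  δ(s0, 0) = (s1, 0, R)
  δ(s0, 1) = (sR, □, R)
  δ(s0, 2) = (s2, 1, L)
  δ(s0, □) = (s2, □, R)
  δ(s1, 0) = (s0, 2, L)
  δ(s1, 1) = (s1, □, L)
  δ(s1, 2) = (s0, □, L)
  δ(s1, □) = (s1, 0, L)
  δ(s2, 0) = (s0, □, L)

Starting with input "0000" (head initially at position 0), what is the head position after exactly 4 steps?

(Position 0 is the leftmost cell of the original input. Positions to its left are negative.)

Execution trace (head position shown):
Step 0: [s0]0000  (head at position 0)
Step 1: move right → 0[s1]000  (head at position 1)
Step 2: move left → [s0]0200  (head at position 0)
Step 3: move right → 0[s1]200  (head at position 1)
Step 4: move left → [s0]0□00  (head at position 0)

After 4 steps, the head is at position 0.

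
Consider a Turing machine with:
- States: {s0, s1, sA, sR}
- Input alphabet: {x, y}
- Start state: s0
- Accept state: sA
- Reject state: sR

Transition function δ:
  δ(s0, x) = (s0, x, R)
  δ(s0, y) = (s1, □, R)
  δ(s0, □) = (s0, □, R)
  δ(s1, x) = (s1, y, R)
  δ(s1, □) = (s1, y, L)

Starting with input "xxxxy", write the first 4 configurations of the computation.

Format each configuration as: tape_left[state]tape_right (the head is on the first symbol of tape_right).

Transitions applied:
Step 1: δ(s0, x) = (s0, x, R)
Step 2: δ(s0, x) = (s0, x, R)
Step 3: δ(s0, x) = (s0, x, R)

The first 4 configurations are:
[s0]xxxxy ⊢ x[s0]xxxy ⊢ xx[s0]xxy ⊢ xxx[s0]xy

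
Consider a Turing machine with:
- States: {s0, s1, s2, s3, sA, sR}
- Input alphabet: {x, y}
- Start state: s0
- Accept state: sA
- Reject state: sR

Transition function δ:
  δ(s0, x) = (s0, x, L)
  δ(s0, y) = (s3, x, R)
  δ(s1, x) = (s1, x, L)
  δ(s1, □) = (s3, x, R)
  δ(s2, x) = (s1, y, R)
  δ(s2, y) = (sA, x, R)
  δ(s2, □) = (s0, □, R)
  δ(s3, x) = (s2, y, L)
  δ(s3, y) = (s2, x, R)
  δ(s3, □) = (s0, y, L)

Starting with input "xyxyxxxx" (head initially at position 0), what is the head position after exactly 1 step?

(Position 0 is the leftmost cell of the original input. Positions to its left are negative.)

Execution trace (head position shown):
Step 0: [s0]xyxyxxxx  (head at position 0)
Step 1: move left → [s0]□xyxyxxxx  (head at position -1)

After 1 step, the head is at position -1.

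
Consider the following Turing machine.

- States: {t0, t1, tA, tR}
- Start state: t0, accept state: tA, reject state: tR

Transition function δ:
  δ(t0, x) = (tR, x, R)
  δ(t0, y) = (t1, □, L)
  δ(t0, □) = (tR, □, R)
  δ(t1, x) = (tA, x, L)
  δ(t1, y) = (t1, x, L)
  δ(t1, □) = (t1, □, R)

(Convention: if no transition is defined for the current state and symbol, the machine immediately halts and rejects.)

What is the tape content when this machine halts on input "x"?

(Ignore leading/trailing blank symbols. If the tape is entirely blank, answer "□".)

Execution trace:
Initial: [t0]x
Step 1: δ(t0, x) = (tR, x, R) → x[tR]□

The machine reaches the reject state tR and halts.

Final tape (ignoring leading/trailing blanks): x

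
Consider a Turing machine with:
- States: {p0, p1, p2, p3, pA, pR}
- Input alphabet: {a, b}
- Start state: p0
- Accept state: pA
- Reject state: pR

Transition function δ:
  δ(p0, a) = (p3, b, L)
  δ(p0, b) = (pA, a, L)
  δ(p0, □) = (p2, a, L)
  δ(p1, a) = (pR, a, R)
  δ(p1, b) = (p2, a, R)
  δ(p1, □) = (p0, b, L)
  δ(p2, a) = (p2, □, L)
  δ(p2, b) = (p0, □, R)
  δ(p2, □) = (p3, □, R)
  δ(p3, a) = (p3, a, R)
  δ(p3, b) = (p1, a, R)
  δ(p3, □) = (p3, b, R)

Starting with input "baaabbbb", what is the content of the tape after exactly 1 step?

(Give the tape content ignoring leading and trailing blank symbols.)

Execution trace:
Initial: [p0]baaabbbb
Step 1: δ(p0, b) = (pA, a, L) → [pA]□aaaabbbb

The machine reaches the accept state pA and halts.

After 1 step, the tape (ignoring leading/trailing blanks) is: aaaabbbb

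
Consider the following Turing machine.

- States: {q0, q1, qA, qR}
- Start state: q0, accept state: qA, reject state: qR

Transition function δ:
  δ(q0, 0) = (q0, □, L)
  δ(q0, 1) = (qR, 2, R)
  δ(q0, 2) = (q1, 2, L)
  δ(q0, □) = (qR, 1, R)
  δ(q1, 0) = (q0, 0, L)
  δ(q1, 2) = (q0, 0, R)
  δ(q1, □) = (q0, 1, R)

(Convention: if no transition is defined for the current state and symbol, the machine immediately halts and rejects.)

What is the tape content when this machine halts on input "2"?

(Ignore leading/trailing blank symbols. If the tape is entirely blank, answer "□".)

Execution trace:
Initial: [q0]2
Step 1: δ(q0, 2) = (q1, 2, L) → [q1]□2
Step 2: δ(q1, □) = (q0, 1, R) → 1[q0]2
Step 3: δ(q0, 2) = (q1, 2, L) → [q1]12

No transition is defined for δ(q1, 1). By convention the machine halts and rejects.

Final tape (ignoring leading/trailing blanks): 12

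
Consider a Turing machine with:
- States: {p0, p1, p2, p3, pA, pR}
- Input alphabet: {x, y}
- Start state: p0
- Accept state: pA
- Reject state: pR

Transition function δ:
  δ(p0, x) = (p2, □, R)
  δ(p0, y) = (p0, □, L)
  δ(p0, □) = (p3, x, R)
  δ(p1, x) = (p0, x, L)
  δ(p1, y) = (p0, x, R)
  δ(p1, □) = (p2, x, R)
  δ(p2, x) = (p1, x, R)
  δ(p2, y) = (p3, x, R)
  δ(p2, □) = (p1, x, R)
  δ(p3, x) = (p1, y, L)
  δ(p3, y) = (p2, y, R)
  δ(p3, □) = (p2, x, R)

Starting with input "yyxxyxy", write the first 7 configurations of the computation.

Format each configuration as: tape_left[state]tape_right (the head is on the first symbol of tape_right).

Transitions applied:
Step 1: δ(p0, y) = (p0, □, L)
Step 2: δ(p0, □) = (p3, x, R)
Step 3: δ(p3, □) = (p2, x, R)
Step 4: δ(p2, y) = (p3, x, R)
Step 5: δ(p3, x) = (p1, y, L)
Step 6: δ(p1, x) = (p0, x, L)

The first 7 configurations are:
[p0]yyxxyxy ⊢ [p0]□□yxxyxy ⊢ x[p3]□yxxyxy ⊢ xx[p2]yxxyxy ⊢ xxx[p3]xxyxy ⊢ xx[p1]xyxyxy ⊢ x[p0]xxyxyxy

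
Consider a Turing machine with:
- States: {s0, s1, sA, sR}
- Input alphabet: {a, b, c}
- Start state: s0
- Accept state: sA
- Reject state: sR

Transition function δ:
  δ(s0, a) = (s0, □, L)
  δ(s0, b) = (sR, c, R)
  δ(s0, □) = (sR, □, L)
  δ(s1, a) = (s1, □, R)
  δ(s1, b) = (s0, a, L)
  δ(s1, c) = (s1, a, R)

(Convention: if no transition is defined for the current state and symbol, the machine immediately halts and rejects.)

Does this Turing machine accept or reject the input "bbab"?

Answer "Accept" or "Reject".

Execution trace:
Initial: [s0]bbab
Step 1: δ(s0, b) = (sR, c, R) → c[sR]bab

The machine reaches the reject state sR and halts.

Answer: Reject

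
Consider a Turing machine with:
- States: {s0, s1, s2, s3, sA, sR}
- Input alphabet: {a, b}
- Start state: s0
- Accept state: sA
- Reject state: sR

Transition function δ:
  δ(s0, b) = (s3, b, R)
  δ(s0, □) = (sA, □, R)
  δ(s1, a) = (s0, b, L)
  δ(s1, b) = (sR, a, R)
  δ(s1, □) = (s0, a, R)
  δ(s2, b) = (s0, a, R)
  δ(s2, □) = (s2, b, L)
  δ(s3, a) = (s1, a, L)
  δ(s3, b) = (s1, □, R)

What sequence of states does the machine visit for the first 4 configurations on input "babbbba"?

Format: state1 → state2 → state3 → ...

Execution trace:
Initial: [s0]babbbba
Step 1: δ(s0, b) = (s3, b, R) → b[s3]abbbba
Step 2: δ(s3, a) = (s1, a, L) → [s1]babbbba
Step 3: δ(s1, b) = (sR, a, R) → a[sR]abbbba

The machine reaches the reject state sR and halts.

State sequence: s0 → s3 → s1 → sR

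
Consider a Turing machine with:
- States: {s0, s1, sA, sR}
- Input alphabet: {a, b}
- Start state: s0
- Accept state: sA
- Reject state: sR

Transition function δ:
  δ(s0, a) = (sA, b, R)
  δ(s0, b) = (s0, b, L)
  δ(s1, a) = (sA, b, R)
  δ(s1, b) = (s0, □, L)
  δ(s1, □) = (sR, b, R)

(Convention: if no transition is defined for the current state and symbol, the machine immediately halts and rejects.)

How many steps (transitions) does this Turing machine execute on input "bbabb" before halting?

Execution trace:
Initial: [s0]bbabb
Step 1: δ(s0, b) = (s0, b, L) → [s0]□bbabb

No transition is defined for δ(s0, □). By convention the machine halts and rejects.

The machine executed 1 step before halting.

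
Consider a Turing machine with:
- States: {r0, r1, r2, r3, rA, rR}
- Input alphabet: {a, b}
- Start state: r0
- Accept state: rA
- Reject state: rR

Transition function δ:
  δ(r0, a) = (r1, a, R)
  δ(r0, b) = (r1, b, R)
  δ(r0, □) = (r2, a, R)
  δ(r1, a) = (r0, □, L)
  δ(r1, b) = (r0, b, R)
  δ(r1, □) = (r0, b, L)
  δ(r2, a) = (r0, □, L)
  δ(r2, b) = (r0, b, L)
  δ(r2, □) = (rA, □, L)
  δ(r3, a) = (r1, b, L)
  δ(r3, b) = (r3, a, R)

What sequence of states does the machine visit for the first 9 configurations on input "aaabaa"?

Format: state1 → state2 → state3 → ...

Execution trace:
Initial: [r0]aaabaa
Step 1: δ(r0, a) = (r1, a, R) → a[r1]aabaa
Step 2: δ(r1, a) = (r0, □, L) → [r0]a□abaa
Step 3: δ(r0, a) = (r1, a, R) → a[r1]□abaa
Step 4: δ(r1, □) = (r0, b, L) → [r0]ababaa
Step 5: δ(r0, a) = (r1, a, R) → a[r1]babaa
Step 6: δ(r1, b) = (r0, b, R) → ab[r0]abaa
Step 7: δ(r0, a) = (r1, a, R) → aba[r1]baa
Step 8: δ(r1, b) = (r0, b, R) → abab[r0]aa

State sequence: r0 → r1 → r0 → r1 → r0 → r1 → r0 → r1 → r0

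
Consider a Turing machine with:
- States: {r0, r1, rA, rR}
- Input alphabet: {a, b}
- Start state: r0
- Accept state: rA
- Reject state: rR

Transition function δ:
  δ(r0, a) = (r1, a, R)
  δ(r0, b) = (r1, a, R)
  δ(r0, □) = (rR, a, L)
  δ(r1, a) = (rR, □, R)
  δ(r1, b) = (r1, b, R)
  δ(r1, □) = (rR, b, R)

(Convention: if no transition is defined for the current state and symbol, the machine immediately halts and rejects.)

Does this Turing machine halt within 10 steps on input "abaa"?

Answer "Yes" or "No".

Execution trace:
Initial: [r0]abaa
Step 1: δ(r0, a) = (r1, a, R) → a[r1]baa
Step 2: δ(r1, b) = (r1, b, R) → ab[r1]aa
Step 3: δ(r1, a) = (rR, □, R) → ab□[rR]a

The machine reaches the reject state rR and halts.
The machine halted after 3 steps (within the 10-step bound).

Answer: Yes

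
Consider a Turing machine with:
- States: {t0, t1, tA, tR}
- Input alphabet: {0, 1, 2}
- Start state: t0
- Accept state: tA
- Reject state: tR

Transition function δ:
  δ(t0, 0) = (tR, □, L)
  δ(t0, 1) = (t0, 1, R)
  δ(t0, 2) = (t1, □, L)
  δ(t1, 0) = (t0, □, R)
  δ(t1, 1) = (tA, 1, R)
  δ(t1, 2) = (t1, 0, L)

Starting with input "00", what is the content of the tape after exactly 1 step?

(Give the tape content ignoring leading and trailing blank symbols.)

Execution trace:
Initial: [t0]00
Step 1: δ(t0, 0) = (tR, □, L) → [tR]□□0

The machine reaches the reject state tR and halts.

After 1 step, the tape (ignoring leading/trailing blanks) is: 0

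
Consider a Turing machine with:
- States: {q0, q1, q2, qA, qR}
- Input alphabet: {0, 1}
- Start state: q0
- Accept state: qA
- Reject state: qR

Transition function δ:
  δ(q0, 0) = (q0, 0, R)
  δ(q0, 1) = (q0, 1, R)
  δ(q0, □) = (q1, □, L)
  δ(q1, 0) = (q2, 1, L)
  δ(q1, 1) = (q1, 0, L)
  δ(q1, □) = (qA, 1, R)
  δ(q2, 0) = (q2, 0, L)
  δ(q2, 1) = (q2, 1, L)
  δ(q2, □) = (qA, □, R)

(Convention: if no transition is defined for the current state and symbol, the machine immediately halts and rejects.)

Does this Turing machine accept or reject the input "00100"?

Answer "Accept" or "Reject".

Execution trace:
Initial: [q0]00100
Step 1: δ(q0, 0) = (q0, 0, R) → 0[q0]0100
Step 2: δ(q0, 0) = (q0, 0, R) → 00[q0]100
Step 3: δ(q0, 1) = (q0, 1, R) → 001[q0]00
Step 4: δ(q0, 0) = (q0, 0, R) → 0010[q0]0
Step 5: δ(q0, 0) = (q0, 0, R) → 00100[q0]□
Step 6: δ(q0, □) = (q1, □, L) → 0010[q1]0□
Step 7: δ(q1, 0) = (q2, 1, L) → 001[q2]01□
Step 8: δ(q2, 0) = (q2, 0, L) → 00[q2]101□
Step 9: δ(q2, 1) = (q2, 1, L) → 0[q2]0101□
Step 10: δ(q2, 0) = (q2, 0, L) → [q2]00101□
Step 11: δ(q2, 0) = (q2, 0, L) → [q2]□00101□
Step 12: δ(q2, □) = (qA, □, R) → □[qA]00101□

The machine reaches the accept state qA and halts.

Answer: Accept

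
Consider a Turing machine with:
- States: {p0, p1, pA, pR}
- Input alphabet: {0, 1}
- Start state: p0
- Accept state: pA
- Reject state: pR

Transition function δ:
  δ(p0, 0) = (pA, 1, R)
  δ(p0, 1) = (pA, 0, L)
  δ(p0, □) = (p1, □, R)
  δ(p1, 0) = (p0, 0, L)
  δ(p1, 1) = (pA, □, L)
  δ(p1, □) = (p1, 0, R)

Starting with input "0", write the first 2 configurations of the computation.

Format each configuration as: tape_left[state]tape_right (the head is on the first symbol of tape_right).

Transitions applied:
Step 1: δ(p0, 0) = (pA, 1, R)

The first 2 configurations are:
[p0]0 ⊢ 1[pA]□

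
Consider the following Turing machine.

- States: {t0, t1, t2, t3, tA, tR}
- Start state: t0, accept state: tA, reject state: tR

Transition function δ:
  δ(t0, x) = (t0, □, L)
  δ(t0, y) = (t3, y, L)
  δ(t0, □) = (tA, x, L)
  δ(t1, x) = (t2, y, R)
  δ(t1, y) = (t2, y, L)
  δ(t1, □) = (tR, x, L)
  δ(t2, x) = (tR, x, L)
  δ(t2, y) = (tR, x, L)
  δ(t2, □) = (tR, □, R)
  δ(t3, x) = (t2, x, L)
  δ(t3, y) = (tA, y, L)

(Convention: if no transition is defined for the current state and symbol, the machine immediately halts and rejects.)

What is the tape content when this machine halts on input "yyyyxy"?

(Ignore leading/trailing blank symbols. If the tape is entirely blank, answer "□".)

Execution trace:
Initial: [t0]yyyyxy
Step 1: δ(t0, y) = (t3, y, L) → [t3]□yyyyxy

No transition is defined for δ(t3, □). By convention the machine halts and rejects.

Final tape (ignoring leading/trailing blanks): yyyyxy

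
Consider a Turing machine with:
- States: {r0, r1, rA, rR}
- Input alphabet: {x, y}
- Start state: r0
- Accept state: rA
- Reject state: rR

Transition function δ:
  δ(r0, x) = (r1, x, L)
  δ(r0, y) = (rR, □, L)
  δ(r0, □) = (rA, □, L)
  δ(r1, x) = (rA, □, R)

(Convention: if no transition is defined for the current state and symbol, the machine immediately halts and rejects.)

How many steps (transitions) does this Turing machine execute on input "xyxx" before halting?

Execution trace:
Initial: [r0]xyxx
Step 1: δ(r0, x) = (r1, x, L) → [r1]□xyxx

No transition is defined for δ(r1, □). By convention the machine halts and rejects.

The machine executed 1 step before halting.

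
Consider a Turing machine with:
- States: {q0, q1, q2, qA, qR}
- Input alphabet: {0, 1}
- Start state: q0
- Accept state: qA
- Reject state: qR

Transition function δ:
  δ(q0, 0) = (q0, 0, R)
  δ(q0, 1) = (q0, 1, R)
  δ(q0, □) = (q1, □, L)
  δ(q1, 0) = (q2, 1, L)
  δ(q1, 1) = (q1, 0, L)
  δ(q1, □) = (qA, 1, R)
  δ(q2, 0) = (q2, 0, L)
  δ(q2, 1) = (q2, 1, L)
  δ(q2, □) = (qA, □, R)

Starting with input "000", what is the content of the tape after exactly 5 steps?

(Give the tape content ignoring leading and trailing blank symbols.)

Execution trace:
Initial: [q0]000
Step 1: δ(q0, 0) = (q0, 0, R) → 0[q0]00
Step 2: δ(q0, 0) = (q0, 0, R) → 00[q0]0
Step 3: δ(q0, 0) = (q0, 0, R) → 000[q0]□
Step 4: δ(q0, □) = (q1, □, L) → 00[q1]0□
Step 5: δ(q1, 0) = (q2, 1, L) → 0[q2]01□

After 5 steps, the tape (ignoring leading/trailing blanks) is: 001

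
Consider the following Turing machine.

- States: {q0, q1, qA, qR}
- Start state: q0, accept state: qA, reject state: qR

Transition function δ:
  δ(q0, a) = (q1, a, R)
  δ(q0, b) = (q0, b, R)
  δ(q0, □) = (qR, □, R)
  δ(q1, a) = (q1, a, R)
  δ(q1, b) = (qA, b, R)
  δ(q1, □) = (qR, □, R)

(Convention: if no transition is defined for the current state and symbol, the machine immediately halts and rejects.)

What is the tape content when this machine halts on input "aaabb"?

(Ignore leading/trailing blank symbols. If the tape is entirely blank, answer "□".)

Execution trace:
Initial: [q0]aaabb
Step 1: δ(q0, a) = (q1, a, R) → a[q1]aabb
Step 2: δ(q1, a) = (q1, a, R) → aa[q1]abb
Step 3: δ(q1, a) = (q1, a, R) → aaa[q1]bb
Step 4: δ(q1, b) = (qA, b, R) → aaab[qA]b

The machine reaches the accept state qA and halts.

Final tape (ignoring leading/trailing blanks): aaabb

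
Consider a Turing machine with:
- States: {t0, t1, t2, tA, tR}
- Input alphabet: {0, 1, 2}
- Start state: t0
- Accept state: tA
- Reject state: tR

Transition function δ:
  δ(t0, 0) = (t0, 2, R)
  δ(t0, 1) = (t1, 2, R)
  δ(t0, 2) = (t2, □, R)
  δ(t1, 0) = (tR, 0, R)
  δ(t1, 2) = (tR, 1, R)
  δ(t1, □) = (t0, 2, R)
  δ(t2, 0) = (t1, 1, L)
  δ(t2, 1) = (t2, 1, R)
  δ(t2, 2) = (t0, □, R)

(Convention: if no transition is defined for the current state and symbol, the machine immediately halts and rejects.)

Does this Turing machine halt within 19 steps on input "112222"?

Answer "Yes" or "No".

Execution trace:
Initial: [t0]112222
Step 1: δ(t0, 1) = (t1, 2, R) → 2[t1]12222

No transition is defined for δ(t1, 1). By convention the machine halts and rejects.
The machine halted after 1 step (within the 19-step bound).

Answer: Yes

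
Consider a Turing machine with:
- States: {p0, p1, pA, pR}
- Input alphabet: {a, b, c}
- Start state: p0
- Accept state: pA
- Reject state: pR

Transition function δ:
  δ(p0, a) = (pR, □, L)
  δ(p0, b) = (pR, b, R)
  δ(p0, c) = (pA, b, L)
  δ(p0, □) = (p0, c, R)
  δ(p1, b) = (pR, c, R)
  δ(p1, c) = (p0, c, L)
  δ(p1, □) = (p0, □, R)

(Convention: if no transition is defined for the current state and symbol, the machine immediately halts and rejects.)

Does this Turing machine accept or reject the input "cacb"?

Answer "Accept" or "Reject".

Execution trace:
Initial: [p0]cacb
Step 1: δ(p0, c) = (pA, b, L) → [pA]□bacb

The machine reaches the accept state pA and halts.

Answer: Accept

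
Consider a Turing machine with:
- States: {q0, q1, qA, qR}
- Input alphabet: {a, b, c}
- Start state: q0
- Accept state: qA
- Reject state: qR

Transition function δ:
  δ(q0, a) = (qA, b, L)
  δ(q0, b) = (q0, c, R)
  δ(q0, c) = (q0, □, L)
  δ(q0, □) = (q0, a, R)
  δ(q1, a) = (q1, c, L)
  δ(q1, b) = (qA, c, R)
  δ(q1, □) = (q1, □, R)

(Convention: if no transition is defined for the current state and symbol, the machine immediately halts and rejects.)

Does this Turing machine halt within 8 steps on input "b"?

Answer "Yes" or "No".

Execution trace:
Initial: [q0]b
Step 1: δ(q0, b) = (q0, c, R) → c[q0]□
Step 2: δ(q0, □) = (q0, a, R) → ca[q0]□
Step 3: δ(q0, □) = (q0, a, R) → caa[q0]□
Step 4: δ(q0, □) = (q0, a, R) → caaa[q0]□
Step 5: δ(q0, □) = (q0, a, R) → caaaa[q0]□
Step 6: δ(q0, □) = (q0, a, R) → caaaaa[q0]□
Step 7: δ(q0, □) = (q0, a, R) → caaaaaa[q0]□
Step 8: δ(q0, □) = (q0, a, R) → caaaaaaa[q0]□

The machine has not reached a halting state after 8 steps.
The machine did not halt within the 8-step bound.

Answer: No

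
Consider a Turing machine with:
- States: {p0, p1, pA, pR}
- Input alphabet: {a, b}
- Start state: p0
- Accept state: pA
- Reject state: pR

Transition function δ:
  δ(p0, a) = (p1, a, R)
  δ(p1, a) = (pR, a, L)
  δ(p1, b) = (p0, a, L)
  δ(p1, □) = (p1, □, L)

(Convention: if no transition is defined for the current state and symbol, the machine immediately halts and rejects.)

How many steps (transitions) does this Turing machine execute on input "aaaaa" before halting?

Execution trace:
Initial: [p0]aaaaa
Step 1: δ(p0, a) = (p1, a, R) → a[p1]aaaa
Step 2: δ(p1, a) = (pR, a, L) → [pR]aaaaa

The machine reaches the reject state pR and halts.

The machine executed 2 steps before halting.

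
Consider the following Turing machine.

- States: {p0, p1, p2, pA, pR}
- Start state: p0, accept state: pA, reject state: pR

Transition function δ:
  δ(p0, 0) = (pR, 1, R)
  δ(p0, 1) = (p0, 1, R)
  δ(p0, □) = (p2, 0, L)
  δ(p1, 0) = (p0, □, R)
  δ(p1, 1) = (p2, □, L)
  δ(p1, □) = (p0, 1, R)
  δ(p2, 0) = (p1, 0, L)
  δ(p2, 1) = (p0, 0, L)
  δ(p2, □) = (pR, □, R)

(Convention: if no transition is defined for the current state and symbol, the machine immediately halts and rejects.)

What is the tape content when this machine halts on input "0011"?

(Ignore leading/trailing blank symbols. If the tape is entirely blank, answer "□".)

Execution trace:
Initial: [p0]0011
Step 1: δ(p0, 0) = (pR, 1, R) → 1[pR]011

The machine reaches the reject state pR and halts.

Final tape (ignoring leading/trailing blanks): 1011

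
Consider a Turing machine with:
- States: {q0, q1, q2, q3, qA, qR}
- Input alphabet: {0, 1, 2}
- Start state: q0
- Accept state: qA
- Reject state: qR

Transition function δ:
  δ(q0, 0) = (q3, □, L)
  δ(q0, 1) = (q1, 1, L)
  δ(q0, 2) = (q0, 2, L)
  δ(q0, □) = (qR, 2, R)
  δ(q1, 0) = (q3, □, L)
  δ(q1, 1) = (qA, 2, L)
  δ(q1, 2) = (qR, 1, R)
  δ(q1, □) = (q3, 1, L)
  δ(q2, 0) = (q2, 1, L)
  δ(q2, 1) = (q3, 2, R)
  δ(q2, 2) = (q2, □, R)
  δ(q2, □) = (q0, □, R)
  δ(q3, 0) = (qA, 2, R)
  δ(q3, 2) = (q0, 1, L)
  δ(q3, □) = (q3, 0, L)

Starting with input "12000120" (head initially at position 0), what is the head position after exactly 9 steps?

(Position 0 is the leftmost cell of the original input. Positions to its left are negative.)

Execution trace (head position shown):
Step 0: [q0]12000120  (head at position 0)
Step 1: move left → [q1]□12000120  (head at position -1)
Step 2: move left → [q3]□112000120  (head at position -2)
Step 3: move left → [q3]□0112000120  (head at position -3)
Step 4: move left → [q3]□00112000120  (head at position -4)
Step 5: move left → [q3]□000112000120  (head at position -5)
Step 6: move left → [q3]□0000112000120  (head at position -6)
Step 7: move left → [q3]□00000112000120  (head at position -7)
Step 8: move left → [q3]□000000112000120  (head at position -8)
Step 9: move left → [q3]□0000000112000120  (head at position -9)

After 9 steps, the head is at position -9.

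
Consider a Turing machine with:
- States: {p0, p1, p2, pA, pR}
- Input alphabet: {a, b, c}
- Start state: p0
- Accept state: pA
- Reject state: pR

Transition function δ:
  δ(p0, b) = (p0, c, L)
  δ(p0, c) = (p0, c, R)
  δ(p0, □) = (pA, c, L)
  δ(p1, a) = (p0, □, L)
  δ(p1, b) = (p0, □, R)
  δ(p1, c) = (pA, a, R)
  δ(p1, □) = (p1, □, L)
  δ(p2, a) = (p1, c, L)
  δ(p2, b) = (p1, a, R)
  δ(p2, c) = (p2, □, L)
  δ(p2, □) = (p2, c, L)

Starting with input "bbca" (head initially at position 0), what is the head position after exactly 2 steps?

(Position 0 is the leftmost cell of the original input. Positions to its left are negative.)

Execution trace (head position shown):
Step 0: [p0]bbca  (head at position 0)
Step 1: move left → [p0]□cbca  (head at position -1)
Step 2: move left → [pA]□ccbca  (head at position -2)

After 2 steps, the head is at position -2.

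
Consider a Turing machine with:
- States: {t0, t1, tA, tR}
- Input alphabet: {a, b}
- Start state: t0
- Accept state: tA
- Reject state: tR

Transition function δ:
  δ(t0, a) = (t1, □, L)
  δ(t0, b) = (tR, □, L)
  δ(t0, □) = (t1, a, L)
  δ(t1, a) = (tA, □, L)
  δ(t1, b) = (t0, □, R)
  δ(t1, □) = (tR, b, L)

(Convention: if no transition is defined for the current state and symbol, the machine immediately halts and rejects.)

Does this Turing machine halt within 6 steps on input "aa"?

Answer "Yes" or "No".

Execution trace:
Initial: [t0]aa
Step 1: δ(t0, a) = (t1, □, L) → [t1]□□a
Step 2: δ(t1, □) = (tR, b, L) → [tR]□b□a

The machine reaches the reject state tR and halts.
The machine halted after 2 steps (within the 6-step bound).

Answer: Yes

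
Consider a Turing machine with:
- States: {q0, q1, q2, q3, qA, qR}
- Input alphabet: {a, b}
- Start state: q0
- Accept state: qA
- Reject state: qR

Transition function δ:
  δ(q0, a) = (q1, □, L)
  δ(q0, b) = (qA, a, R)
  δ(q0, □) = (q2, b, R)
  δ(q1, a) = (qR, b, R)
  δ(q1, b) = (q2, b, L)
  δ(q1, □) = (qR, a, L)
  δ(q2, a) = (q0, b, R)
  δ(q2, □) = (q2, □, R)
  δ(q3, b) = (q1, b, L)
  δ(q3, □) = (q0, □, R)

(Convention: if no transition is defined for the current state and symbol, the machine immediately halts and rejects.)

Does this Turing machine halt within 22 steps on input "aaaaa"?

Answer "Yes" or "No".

Execution trace:
Initial: [q0]aaaaa
Step 1: δ(q0, a) = (q1, □, L) → [q1]□□aaaa
Step 2: δ(q1, □) = (qR, a, L) → [qR]□a□aaaa

The machine reaches the reject state qR and halts.
The machine halted after 2 steps (within the 22-step bound).

Answer: Yes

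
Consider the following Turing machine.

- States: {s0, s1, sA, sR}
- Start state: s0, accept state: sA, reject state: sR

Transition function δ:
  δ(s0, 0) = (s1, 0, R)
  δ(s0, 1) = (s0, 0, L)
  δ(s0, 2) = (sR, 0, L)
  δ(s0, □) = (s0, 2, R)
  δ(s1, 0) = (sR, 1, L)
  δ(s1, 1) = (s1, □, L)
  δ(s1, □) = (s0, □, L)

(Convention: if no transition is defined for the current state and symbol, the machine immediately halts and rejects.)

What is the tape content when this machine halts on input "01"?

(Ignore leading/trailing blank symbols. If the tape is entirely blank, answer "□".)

Execution trace:
Initial: [s0]01
Step 1: δ(s0, 0) = (s1, 0, R) → 0[s1]1
Step 2: δ(s1, 1) = (s1, □, L) → [s1]0□
Step 3: δ(s1, 0) = (sR, 1, L) → [sR]□1□

The machine reaches the reject state sR and halts.

Final tape (ignoring leading/trailing blanks): 1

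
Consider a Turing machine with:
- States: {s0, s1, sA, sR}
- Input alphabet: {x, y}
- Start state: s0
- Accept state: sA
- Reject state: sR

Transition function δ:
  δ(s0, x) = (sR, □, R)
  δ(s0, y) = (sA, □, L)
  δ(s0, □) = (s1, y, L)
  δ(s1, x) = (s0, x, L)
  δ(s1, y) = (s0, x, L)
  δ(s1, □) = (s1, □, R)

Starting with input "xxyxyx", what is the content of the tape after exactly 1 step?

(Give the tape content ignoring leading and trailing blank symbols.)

Execution trace:
Initial: [s0]xxyxyx
Step 1: δ(s0, x) = (sR, □, R) → □[sR]xyxyx

The machine reaches the reject state sR and halts.

After 1 step, the tape (ignoring leading/trailing blanks) is: xyxyx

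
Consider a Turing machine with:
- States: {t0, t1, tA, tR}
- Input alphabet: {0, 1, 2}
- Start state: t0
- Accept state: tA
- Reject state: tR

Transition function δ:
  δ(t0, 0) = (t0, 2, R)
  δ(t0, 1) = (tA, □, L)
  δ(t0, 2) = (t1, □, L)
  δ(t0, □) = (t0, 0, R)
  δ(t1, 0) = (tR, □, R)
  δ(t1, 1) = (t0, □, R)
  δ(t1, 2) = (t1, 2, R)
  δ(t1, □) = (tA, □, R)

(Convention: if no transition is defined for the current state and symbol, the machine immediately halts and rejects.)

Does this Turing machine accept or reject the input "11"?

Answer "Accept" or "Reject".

Execution trace:
Initial: [t0]11
Step 1: δ(t0, 1) = (tA, □, L) → [tA]□□1

The machine reaches the accept state tA and halts.

Answer: Accept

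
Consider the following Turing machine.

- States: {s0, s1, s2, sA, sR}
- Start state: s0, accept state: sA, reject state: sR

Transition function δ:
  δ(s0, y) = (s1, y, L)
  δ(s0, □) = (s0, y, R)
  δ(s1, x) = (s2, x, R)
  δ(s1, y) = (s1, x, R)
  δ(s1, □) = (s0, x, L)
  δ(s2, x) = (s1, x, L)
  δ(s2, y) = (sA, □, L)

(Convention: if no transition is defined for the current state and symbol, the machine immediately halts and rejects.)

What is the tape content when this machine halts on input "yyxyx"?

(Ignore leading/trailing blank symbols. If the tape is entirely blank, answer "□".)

Execution trace:
Initial: [s0]yyxyx
Step 1: δ(s0, y) = (s1, y, L) → [s1]□yyxyx
Step 2: δ(s1, □) = (s0, x, L) → [s0]□xyyxyx
Step 3: δ(s0, □) = (s0, y, R) → y[s0]xyyxyx

No transition is defined for δ(s0, x). By convention the machine halts and rejects.

Final tape (ignoring leading/trailing blanks): yxyyxyx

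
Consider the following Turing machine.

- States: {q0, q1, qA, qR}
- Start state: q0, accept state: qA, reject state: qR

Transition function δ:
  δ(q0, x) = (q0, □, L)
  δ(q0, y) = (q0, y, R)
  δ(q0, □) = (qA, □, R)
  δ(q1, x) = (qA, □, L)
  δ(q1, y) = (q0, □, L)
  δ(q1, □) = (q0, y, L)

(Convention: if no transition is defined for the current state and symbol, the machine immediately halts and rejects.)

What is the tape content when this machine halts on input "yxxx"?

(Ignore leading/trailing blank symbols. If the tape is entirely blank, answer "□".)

Execution trace:
Initial: [q0]yxxx
Step 1: δ(q0, y) = (q0, y, R) → y[q0]xxx
Step 2: δ(q0, x) = (q0, □, L) → [q0]y□xx
Step 3: δ(q0, y) = (q0, y, R) → y[q0]□xx
Step 4: δ(q0, □) = (qA, □, R) → y□[qA]xx

The machine reaches the accept state qA and halts.

Final tape (ignoring leading/trailing blanks): y□xx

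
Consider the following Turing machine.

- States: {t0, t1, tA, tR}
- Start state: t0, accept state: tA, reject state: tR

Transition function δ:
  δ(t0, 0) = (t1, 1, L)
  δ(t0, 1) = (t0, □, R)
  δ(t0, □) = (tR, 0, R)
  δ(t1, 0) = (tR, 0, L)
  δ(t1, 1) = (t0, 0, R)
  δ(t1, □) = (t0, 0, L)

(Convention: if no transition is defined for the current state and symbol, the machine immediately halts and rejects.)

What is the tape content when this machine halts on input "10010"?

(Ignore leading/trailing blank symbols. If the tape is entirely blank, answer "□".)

Execution trace:
Initial: [t0]10010
Step 1: δ(t0, 1) = (t0, □, R) → □[t0]0010
Step 2: δ(t0, 0) = (t1, 1, L) → [t1]□1010
Step 3: δ(t1, □) = (t0, 0, L) → [t0]□01010
Step 4: δ(t0, □) = (tR, 0, R) → 0[tR]01010

The machine reaches the reject state tR and halts.

Final tape (ignoring leading/trailing blanks): 001010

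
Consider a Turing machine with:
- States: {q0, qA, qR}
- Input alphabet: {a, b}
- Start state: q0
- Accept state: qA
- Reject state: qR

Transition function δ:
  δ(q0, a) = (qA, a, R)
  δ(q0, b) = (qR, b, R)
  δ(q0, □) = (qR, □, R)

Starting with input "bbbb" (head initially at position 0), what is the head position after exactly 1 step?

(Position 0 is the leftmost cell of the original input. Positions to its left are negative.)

Execution trace (head position shown):
Step 0: [q0]bbbb  (head at position 0)
Step 1: move right → b[qR]bbb  (head at position 1)

After 1 step, the head is at position 1.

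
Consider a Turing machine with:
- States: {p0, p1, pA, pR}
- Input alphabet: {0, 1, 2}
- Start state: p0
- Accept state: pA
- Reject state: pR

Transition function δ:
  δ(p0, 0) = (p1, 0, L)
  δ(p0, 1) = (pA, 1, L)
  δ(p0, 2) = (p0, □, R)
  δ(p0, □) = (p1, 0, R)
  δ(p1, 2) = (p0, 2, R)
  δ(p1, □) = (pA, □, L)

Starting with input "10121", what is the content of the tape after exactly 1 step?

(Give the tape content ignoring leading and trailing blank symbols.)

Execution trace:
Initial: [p0]10121
Step 1: δ(p0, 1) = (pA, 1, L) → [pA]□10121

The machine reaches the accept state pA and halts.

After 1 step, the tape (ignoring leading/trailing blanks) is: 10121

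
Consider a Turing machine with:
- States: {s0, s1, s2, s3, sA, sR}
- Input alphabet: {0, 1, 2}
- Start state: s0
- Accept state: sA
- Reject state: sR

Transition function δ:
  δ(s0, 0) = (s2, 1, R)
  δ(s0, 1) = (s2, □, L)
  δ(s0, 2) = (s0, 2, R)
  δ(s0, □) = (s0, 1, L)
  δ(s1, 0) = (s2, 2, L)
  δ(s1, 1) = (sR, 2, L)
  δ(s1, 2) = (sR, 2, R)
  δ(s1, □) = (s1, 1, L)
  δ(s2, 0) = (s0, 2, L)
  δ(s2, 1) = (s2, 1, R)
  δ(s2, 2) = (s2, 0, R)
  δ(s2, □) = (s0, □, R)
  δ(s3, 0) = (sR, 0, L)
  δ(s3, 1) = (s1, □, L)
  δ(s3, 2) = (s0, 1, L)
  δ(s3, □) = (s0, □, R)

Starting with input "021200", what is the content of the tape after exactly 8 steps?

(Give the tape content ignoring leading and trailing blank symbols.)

Execution trace:
Initial: [s0]021200
Step 1: δ(s0, 0) = (s2, 1, R) → 1[s2]21200
Step 2: δ(s2, 2) = (s2, 0, R) → 10[s2]1200
Step 3: δ(s2, 1) = (s2, 1, R) → 101[s2]200
Step 4: δ(s2, 2) = (s2, 0, R) → 1010[s2]00
Step 5: δ(s2, 0) = (s0, 2, L) → 101[s0]020
Step 6: δ(s0, 0) = (s2, 1, R) → 1011[s2]20
Step 7: δ(s2, 2) = (s2, 0, R) → 10110[s2]0
Step 8: δ(s2, 0) = (s0, 2, L) → 1011[s0]02

After 8 steps, the tape (ignoring leading/trailing blanks) is: 101102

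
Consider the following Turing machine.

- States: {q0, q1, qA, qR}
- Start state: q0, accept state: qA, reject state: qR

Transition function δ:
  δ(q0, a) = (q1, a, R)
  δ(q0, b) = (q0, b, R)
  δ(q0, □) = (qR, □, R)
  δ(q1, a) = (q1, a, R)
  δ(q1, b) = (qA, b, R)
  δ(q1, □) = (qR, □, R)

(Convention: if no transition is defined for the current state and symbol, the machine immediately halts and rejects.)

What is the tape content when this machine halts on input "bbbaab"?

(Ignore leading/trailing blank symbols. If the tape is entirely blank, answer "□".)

Execution trace:
Initial: [q0]bbbaab
Step 1: δ(q0, b) = (q0, b, R) → b[q0]bbaab
Step 2: δ(q0, b) = (q0, b, R) → bb[q0]baab
Step 3: δ(q0, b) = (q0, b, R) → bbb[q0]aab
Step 4: δ(q0, a) = (q1, a, R) → bbba[q1]ab
Step 5: δ(q1, a) = (q1, a, R) → bbbaa[q1]b
Step 6: δ(q1, b) = (qA, b, R) → bbbaab[qA]□

The machine reaches the accept state qA and halts.

Final tape (ignoring leading/trailing blanks): bbbaab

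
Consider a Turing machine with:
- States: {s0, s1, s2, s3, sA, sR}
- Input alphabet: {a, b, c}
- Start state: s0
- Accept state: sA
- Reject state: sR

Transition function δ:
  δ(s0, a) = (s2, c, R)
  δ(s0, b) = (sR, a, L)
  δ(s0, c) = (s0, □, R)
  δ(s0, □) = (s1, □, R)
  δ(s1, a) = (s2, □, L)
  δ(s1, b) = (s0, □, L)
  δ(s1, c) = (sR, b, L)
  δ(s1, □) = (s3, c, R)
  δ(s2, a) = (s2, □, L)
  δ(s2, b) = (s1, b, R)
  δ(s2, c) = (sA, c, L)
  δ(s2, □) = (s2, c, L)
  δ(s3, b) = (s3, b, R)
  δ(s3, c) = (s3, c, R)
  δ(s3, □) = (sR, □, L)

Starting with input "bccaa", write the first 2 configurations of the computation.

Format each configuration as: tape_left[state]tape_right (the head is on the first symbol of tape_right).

Transitions applied:
Step 1: δ(s0, b) = (sR, a, L)

The first 2 configurations are:
[s0]bccaa ⊢ [sR]□accaa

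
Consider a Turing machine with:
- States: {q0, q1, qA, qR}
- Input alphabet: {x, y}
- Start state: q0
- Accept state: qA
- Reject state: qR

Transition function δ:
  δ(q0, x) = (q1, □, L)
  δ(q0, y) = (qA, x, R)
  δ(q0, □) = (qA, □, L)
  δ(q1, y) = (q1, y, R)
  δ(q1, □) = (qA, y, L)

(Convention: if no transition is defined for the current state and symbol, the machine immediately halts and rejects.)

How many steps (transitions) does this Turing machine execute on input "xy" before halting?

Execution trace:
Initial: [q0]xy
Step 1: δ(q0, x) = (q1, □, L) → [q1]□□y
Step 2: δ(q1, □) = (qA, y, L) → [qA]□y□y

The machine reaches the accept state qA and halts.

The machine executed 2 steps before halting.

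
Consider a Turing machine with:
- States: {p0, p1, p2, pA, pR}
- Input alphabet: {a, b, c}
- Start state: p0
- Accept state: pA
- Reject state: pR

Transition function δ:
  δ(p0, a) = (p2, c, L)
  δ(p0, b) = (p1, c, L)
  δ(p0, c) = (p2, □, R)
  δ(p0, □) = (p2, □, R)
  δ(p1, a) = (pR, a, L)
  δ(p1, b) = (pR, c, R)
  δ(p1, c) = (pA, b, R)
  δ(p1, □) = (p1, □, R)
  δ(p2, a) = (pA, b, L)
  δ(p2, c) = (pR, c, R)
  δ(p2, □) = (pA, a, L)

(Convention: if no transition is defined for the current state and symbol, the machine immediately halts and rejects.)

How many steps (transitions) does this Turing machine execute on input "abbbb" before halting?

Execution trace:
Initial: [p0]abbbb
Step 1: δ(p0, a) = (p2, c, L) → [p2]□cbbbb
Step 2: δ(p2, □) = (pA, a, L) → [pA]□acbbbb

The machine reaches the accept state pA and halts.

The machine executed 2 steps before halting.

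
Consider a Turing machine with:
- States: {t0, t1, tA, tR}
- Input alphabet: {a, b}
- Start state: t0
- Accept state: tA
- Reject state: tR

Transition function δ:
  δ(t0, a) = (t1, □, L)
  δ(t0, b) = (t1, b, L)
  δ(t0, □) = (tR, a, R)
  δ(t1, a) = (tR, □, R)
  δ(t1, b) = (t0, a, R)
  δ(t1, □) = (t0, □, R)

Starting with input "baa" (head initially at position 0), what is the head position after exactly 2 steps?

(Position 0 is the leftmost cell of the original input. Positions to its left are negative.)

Execution trace (head position shown):
Step 0: [t0]baa  (head at position 0)
Step 1: move left → [t1]□baa  (head at position -1)
Step 2: move right → □[t0]baa  (head at position 0)

After 2 steps, the head is at position 0.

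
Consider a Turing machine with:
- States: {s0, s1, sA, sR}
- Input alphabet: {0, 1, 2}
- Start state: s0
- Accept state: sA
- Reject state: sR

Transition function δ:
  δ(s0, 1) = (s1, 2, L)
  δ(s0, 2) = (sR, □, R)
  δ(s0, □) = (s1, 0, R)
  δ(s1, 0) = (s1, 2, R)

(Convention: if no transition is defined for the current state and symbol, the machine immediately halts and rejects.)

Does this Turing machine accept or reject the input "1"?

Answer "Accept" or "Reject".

Execution trace:
Initial: [s0]1
Step 1: δ(s0, 1) = (s1, 2, L) → [s1]□2

No transition is defined for δ(s1, □). By convention the machine halts and rejects.

Answer: Reject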